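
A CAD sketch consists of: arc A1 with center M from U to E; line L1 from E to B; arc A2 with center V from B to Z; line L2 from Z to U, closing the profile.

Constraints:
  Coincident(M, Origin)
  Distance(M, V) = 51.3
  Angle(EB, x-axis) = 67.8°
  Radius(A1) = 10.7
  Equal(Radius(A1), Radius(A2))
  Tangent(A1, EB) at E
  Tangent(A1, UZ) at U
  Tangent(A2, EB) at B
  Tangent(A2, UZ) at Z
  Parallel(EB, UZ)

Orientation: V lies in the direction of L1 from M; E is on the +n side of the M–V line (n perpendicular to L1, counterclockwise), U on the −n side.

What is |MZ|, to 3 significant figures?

52.4

Tangency of A1 to both parallel lines with radius 10.7 puts E and U at M ± 10.7·n: E = (-9.91, 4.04), U = (9.91, -4.04). Equal radii place B and Z the same way about V: B = V + 10.7·n = (9.48, 51.5), Z = V − 10.7·n = (29.3, 43.5). Then |MZ| = |Z − M| = 52.4.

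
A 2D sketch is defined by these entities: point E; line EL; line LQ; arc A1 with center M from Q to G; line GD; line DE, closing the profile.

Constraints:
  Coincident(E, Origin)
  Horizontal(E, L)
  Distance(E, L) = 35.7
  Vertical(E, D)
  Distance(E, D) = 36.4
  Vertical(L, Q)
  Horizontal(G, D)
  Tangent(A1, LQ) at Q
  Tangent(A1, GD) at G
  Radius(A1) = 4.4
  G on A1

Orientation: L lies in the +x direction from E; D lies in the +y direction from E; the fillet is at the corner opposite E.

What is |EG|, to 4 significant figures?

48.01

E is at the origin; EL is horizontal with |EL| = 35.7 and L on the +x side, so L = (35.70, 0.000). E and D share the same x with |ED| = 36.4 and D on the +y side, so D = (0.000, 36.40). The virtual corner opposite E is at (35.70, 36.40). A1 meets LQ tangentially, so MQ is at right angles to LQ and tangency of A1 to GD means the radius MG is perpendicular to GD, with radius 4.4, so the center M sits 4.4 in from both sides at M = (31.30, 32.00). That places the tangent points at Q = (35.70, 32.00) on LQ and G = (31.30, 36.40) on GD. Then |EG| = |G − E| = 48.01.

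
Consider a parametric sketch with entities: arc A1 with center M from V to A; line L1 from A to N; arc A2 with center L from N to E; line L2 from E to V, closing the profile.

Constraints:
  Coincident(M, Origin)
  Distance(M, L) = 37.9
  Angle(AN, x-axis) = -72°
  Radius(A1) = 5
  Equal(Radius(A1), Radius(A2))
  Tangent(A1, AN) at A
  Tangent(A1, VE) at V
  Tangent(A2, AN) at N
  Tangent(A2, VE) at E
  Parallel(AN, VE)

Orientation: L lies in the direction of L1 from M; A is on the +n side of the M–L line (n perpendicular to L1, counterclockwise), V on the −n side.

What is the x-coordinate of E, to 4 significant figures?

6.956

The slot axis is L1's direction at -72.0°, so u = (cos -72.0°, sin -72.0°) = (0.3090, -0.9511) and n = (−sin -72.0°, cos -72.0°) = (0.9511, 0.3090). M is at the origin and L lies 37.9 along u from M, so L = 37.9·u = (11.71, -36.05). Tangency of A1 to both parallel lines with radius 5.0 puts A and V at M ± 5.0·n: A = (4.755, 1.545), V = (-4.755, -1.545). Equal radii place N and E the same way about L: N = L + 5.0·n = (16.47, -34.50), E = L − 5.0·n = (6.956, -37.59). So E.x = 6.956.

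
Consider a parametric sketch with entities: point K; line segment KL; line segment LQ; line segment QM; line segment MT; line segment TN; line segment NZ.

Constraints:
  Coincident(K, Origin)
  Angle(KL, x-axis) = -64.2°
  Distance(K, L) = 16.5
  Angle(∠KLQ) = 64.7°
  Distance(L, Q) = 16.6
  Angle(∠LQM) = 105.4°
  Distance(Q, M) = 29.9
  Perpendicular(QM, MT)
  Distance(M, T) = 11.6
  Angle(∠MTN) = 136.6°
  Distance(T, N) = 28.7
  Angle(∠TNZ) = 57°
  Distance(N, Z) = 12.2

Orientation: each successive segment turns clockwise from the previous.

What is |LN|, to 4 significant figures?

21.99

K is at the origin; KL runs at -64.2° with length 16.5, so L = (7.181, -14.86). ∠KLQ = 64.7° gives LQ at -179.5° from the x-axis; with |LQ| = 16.6, Q = (-9.418, -15.00). ∠LQM = 105.4° gives QM at 105.9° from the x-axis; with |QM| = 29.9, M = (-17.61, 13.76). The perpendicularity gives MT at right angles to QM, so MT runs at 15.90°; with |MT| = 11.6, T = (-6.453, 16.93). ∠MTN = 136.6° gives TN at -27.50° from the x-axis; with |TN| = 28.7, N = (19.00, 3.682). Then |LN| = |N − L| = 21.99.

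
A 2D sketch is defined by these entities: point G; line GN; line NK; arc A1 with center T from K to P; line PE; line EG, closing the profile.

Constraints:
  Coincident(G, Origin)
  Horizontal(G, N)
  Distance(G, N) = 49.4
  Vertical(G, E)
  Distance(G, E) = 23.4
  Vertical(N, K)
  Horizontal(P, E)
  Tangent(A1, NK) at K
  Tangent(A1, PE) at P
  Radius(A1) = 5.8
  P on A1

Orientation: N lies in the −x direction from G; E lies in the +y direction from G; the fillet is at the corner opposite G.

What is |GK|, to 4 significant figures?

52.44

G is at the origin; GN is horizontal with |GN| = 49.4 and N on the −x side, so N = (-49.40, 0.000). GE is vertical with |GE| = 23.4 and E on the +y side, so E = (0.000, 23.40). The virtual corner opposite G is at (-49.40, 23.40). Since A1 is tangent to NK there, TK ⟂ NK and the tangent condition forces TP to be normal to PE, with radius 5.8, so the center T sits 5.8 in from both sides at T = (-43.60, 17.60). That places the tangent points at K = (-49.40, 17.60) on NK and P = (-43.60, 23.40) on PE. Then |GK| = |K − G| = 52.44.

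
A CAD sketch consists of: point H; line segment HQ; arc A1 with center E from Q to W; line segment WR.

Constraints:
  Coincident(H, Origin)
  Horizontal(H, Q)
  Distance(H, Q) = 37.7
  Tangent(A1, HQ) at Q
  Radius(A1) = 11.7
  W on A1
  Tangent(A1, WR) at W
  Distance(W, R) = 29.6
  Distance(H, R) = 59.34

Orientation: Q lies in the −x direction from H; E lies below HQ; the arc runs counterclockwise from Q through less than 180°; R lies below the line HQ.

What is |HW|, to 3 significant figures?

51.2

Checks: |EQ| = 11.70 ✓; |EW| = 11.70 ✓; ∠(EW, WR) = 90.00° ✓; |WR| = 29.60 ✓; |HR| = 59.34 ✓.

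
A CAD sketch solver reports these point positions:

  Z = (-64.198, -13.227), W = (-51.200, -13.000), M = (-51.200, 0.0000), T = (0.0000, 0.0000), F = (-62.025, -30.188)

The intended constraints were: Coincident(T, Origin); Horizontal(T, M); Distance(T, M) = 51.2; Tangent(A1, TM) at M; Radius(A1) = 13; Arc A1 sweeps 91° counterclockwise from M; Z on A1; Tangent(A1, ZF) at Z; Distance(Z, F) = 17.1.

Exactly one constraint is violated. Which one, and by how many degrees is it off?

Tangent(A1, ZF) at Z — off by 6.30°.

T = (0.00, 0.00) ✓; T.y = 0.00, M.y = 0.00 ✓; |TM| = 51.20 ✓; ∠(WM, MT) = 90.00° ✓; |WM| = 13.00 ✓; bearing(W→Z) − bearing(W→M) = 91.00° ✓; |WZ| = 13.00 ✓; ∠(WZ, ZF) = 83.70° ✗; |ZF| = 17.10 ✓.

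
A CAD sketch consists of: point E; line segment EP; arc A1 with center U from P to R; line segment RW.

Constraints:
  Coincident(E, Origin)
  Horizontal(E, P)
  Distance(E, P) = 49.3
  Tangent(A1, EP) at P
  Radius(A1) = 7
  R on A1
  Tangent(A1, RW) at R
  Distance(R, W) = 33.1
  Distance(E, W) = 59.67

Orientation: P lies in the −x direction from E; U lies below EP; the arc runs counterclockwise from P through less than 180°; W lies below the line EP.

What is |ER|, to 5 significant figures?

56.636

E is at the origin; EP is horizontal with |EP| = 49.3 and P on the −x side, so P = (-49.300, 0.0000). A1 meets EP tangentially, so UP is at right angles to EP, so U = P + (0, -7) = (-49.300, -7.0000). Since UR ⟂ RW (tangency), |UW| = √(7.0² + 33.1²) = 33.832 regardless of where R sits on A1. So W lies on both circle(E, 59.67) and circle(U, 33.832); the below-EP intersection is W = (-43.913, -40.400). R is the foot of the tangent from W: R = (-55.831, -9.5204).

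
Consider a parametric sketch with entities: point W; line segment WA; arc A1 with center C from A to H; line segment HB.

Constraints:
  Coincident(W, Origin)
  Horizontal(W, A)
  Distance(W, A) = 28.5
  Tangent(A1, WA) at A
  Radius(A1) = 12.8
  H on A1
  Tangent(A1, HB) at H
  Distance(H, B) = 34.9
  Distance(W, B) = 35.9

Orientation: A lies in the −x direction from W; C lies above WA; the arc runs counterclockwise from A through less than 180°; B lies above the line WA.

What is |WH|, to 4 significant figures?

18.62

Checks: W.y = 0.00, A.y = 0.00 ✓; |CH| = 12.80 ✓; ∠(CH, HB) = 90.00° ✓; |HB| = 34.90 ✓; |WB| = 35.90 ✓.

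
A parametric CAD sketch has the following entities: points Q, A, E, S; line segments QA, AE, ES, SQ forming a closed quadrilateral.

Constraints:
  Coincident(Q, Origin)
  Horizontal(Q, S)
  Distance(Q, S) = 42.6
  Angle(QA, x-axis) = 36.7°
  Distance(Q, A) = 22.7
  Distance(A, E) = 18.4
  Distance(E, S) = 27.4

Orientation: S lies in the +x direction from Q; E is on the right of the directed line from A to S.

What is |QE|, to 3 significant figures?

16.3

Checks: |AE| = 18.40 ✓; |ES| = 27.40 ✓.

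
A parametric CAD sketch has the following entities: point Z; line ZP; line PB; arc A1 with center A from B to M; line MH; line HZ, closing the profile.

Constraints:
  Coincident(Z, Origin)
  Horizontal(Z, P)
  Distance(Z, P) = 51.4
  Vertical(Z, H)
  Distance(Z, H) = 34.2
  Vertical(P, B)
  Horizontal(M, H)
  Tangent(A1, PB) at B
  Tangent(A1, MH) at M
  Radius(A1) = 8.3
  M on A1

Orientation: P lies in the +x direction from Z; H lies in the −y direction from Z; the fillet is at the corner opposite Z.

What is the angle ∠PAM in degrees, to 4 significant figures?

162.2°

The virtual corner opposite Z is at (51.40, -34.20). A1 meets PB tangentially, so AB is at right angles to PB and tangency of A1 to MH means the radius AM is perpendicular to MH, with radius 8.3, so the center A sits 8.3 in from both sides at A = (43.10, -25.90). That places the tangent points at B = (51.40, -25.90) on PB and M = (43.10, -34.20) on MH. Then cos ∠PAM = AP·AM / (|AP||AM|), giving 162.2°.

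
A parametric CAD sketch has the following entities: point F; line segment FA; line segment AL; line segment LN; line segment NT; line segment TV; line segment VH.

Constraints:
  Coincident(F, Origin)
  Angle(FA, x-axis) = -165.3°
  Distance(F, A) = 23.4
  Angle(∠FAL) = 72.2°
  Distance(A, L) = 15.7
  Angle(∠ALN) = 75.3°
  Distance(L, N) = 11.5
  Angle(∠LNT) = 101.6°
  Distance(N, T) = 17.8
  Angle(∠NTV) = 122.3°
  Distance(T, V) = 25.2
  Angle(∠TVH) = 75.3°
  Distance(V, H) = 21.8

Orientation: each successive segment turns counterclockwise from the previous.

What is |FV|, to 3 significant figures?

42.0

F is at the origin; FA runs at -165.3° with length 23.4, so A = (-22.6, -5.94). ∠FAL = 72.2° gives AL at -57.5° from the x-axis; with |AL| = 15.7, L = (-14.2, -19.2). ∠ALN = 75.3° gives LN at 47.2° from the x-axis; with |LN| = 11.5, N = (-6.38, -10.7). ∠LNT = 101.6° gives NT at 126° from the x-axis; with |NT| = 17.8, T = (-16.7, 3.73). ∠NTV = 122.3° gives TV at -177° from the x-axis; with |TV| = 25.2, V = (-41.9, 2.28). Then |FV| = |V − F| = 42.0.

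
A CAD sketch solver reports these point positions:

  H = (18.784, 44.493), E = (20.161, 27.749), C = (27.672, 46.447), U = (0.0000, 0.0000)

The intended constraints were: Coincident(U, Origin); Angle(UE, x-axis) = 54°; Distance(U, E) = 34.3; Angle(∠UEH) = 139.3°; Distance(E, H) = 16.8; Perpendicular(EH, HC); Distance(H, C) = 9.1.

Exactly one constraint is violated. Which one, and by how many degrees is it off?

Perpendicular(EH, HC) — off by 7.70°.

U = (0.00, 0.00) ✓; UE at 54.00° ✓; |UE| = 34.30 ✓; ∠UEH = 139.3° ✓; |EH| = 16.80 ✓; ∠(EH, HC) = 82.30° ✗; |HC| = 9.100 ✓.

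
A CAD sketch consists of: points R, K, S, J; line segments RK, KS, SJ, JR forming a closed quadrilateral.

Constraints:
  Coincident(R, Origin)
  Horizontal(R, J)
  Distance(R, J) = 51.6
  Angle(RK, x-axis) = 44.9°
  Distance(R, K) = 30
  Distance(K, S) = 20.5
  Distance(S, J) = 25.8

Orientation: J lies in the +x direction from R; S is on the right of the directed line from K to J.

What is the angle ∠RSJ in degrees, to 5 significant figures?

174.70°

Checks: |KS| = 20.50 ✓; |SJ| = 25.80 ✓.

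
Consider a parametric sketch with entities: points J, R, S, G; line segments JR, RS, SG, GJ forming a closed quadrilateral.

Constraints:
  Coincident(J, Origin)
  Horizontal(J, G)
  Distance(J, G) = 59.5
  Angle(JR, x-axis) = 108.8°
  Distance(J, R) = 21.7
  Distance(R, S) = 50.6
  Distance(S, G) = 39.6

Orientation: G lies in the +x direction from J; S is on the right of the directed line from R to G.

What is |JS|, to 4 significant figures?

31.10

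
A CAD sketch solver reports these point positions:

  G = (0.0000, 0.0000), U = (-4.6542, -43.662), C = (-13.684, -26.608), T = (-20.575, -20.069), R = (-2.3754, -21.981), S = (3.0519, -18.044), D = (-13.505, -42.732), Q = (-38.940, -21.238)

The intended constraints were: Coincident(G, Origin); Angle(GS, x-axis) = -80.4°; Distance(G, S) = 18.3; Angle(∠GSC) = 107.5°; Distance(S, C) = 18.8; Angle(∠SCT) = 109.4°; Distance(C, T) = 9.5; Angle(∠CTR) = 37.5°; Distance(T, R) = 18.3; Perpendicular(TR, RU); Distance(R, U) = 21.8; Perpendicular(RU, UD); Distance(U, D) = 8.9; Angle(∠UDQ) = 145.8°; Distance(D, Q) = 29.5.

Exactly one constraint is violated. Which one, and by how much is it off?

Distance(D, Q) = 29.5 — off by 3.80.

G = (0.00, 0.00) ✓; GS at -80.40° ✓; |GS| = 18.30 ✓; ∠GSC = 107.5° ✓; |SC| = 18.80 ✓; ∠SCT = 109.4° ✓; |CT| = 9.500 ✓; ∠CTR = 37.50° ✓; |TR| = 18.30 ✓; ∠(TR, RU) = 90.00° ✓; |RU| = 21.80 ✓; ∠(RU, UD) = 90.00° ✓; |UD| = 8.900 ✓; ∠UDQ = 145.8° ✓; |DQ| = 33.30 ✗.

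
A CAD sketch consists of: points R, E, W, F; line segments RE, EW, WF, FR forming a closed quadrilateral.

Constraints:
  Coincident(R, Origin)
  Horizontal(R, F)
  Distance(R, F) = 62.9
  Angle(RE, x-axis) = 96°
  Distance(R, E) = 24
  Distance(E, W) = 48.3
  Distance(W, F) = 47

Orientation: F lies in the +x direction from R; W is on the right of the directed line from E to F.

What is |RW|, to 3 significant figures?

27.5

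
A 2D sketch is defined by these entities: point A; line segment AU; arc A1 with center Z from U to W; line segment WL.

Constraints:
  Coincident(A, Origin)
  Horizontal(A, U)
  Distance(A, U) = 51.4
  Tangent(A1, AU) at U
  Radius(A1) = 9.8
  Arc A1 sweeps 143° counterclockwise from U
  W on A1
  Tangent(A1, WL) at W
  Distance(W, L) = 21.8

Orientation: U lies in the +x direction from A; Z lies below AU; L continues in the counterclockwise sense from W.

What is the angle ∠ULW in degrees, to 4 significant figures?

32.47°

A is at the origin; AU is horizontal with |AU| = 51.4 and U on the +x side, so U = (51.40, 0.000). Since A1 is tangent to AU there, ZU ⟂ AU, so Z = U + (0, -9.8) = (51.40, -9.800). On A1, U sits at bearing 90° from Z; a 143° counterclockwise sweep puts W at bearing 233°, so W = Z + 9.8·(cos 233°, sin 233°) = (45.50, -17.63). Tangency of A1 to WL means the radius ZW is perpendicular to WL, so WL runs along (−sin 233°, cos 233°); with |WL| = 21.8, L = (62.91, -30.75). Then cos ∠ULW = LU·LW / (|LU||LW|), giving 32.47°.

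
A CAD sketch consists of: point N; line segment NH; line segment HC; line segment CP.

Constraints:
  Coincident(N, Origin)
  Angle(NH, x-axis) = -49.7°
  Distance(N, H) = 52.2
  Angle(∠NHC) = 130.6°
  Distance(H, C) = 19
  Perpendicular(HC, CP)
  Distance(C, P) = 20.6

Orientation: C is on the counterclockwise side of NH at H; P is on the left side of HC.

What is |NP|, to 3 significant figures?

56.3

N is at the origin; NH runs at -49.7° with length 52.2, so H = 52.2·(cos -49.7°, sin -49.7°) = (33.8, -39.8). ∠NHC = 130.6°, so HC runs at -49.7° + (180° − 130.6°) = -0.300° from the x-axis; with |HC| = 19.0, C = H + 19.0·(cos -0.300°, sin -0.300°) = (52.8, -39.9). The perpendicularity gives CP at right angles to HC; with |CP| = 20.6 on the left of HC, P = C + 20.6·(0.00524, 1.00) = (52.9, -19.3). Then |NP| = |P − N| = 56.3.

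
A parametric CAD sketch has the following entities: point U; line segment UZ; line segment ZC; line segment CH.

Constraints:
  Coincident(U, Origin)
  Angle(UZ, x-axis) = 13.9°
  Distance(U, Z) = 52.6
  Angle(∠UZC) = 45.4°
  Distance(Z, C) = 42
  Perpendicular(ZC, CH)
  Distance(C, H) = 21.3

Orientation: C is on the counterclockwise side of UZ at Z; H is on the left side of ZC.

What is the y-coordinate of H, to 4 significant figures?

16.42

∠UZC = 45.4°, so ZC runs at 13.9° + (180° − 45.4°) = 148.5° from the x-axis; with |ZC| = 42.0, C = Z + 42.0·(cos 148.5°, sin 148.5°) = (15.25, 34.58). The perpendicularity gives CH at right angles to ZC; with |CH| = 21.3 on the left of ZC, H = C + 21.3·(-0.5225, -0.8526) = (4.120, 16.42). So H.y = 16.42.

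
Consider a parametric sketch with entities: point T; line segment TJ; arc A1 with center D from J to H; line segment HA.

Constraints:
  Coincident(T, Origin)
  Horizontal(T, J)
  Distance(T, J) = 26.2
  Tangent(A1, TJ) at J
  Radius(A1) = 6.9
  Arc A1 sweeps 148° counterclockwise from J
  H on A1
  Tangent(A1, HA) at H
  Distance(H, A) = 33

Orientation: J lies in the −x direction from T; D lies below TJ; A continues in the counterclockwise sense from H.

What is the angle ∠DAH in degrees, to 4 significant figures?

11.81°

On A1, J sits at bearing 90° from D; a 148° counterclockwise sweep puts H at bearing 238°, so H = D + 6.9·(cos 238°, sin 238°) = (-29.86, -12.75). The tangent condition forces DH to be normal to HA, so HA runs along (−sin 238°, cos 238°); with |HA| = 33.0, A = (-1.871, -30.24). Then cos ∠DAH = AD·AH / (|AD||AH|), giving 11.81°.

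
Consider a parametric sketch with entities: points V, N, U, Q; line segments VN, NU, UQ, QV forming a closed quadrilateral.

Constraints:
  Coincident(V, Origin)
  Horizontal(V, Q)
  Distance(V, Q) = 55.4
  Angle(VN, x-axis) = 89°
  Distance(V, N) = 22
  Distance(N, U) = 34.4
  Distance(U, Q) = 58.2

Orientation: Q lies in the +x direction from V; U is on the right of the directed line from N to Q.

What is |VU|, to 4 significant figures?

12.44

V is at the origin; V and Q share the same y with |VQ| = 55.4 and Q in +x, so Q = (55.4, 0). VN runs at 89.0° with |VN| = 22.0, so N = (0.3840, 22.00). U is determined by |NU| = 34.4 and |UQ| = 58.2 together: it lies at the intersection of circle(N, 34.4) and circle(Q, 58.2). With |NQ| = 59.25, the foot of the radical line on NQ is 11.03 from N and the perpendicular offset is √(34.4² − 11.03²) = 32.58. Taking the right-of-NQ solution: U = (-1.474, -12.35).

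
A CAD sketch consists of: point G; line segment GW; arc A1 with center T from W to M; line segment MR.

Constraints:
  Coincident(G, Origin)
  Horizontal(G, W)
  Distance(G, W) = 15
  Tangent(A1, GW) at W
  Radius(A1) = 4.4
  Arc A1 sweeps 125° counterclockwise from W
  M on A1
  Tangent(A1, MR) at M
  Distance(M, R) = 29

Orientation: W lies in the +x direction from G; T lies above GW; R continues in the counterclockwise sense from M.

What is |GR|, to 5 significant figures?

30.742

On A1, W sits at bearing -90° from T; a 125° counterclockwise sweep puts M at bearing 35°, so M = T + 4.4·(cos 35°, sin 35°) = (18.604, 6.9237). Since A1 is tangent to MR there, TM ⟂ MR, so MR runs along (−sin 35°, cos 35°); with |MR| = 29.0, R = (1.9706, 30.679). Then |GR| = |R − G| = 30.742.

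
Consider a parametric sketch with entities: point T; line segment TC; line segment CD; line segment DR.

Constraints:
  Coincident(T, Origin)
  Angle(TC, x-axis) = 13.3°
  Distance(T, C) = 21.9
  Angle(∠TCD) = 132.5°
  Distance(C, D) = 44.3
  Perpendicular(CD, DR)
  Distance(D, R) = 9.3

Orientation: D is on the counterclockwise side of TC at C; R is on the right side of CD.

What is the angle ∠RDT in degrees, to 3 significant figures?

105°

T is at the origin; TC runs at 13.3° with length 21.9, so C = 21.9·(cos 13.3°, sin 13.3°) = (21.3, 5.04). ∠TCD = 132.5°, so CD runs at 13.3° + (180° − 132.5°) = 60.8° from the x-axis; with |CD| = 44.3, D = C + 44.3·(cos 60.8°, sin 60.8°) = (42.9, 43.7). CD ⟂ DR; with |DR| = 9.3 on the right of CD, R = D + 9.3·(0.873, -0.488) = (51.0, 39.2). Then cos ∠RDT = DR·DT / (|DR||DT|), giving 105°.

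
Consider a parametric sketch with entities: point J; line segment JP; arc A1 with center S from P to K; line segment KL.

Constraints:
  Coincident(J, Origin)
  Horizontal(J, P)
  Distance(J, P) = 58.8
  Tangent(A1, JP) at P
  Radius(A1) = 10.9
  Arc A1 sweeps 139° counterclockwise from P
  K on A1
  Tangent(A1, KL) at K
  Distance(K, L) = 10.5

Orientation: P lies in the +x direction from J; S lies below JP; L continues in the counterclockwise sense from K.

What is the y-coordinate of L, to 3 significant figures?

-26.0

J is at the origin; J and P share the same y with |JP| = 58.8 and P on the +x side, so P = (58.8, 0.00). Tangency of A1 to JP means the radius SP is perpendicular to JP, so S = P + (0, -10.9) = (58.8, -10.9). On A1, P sits at bearing 90° from S; a 139° counterclockwise sweep puts K at bearing 229°, so K = S + 10.9·(cos 229°, sin 229°) = (51.6, -19.1). The tangent condition forces SK to be normal to KL, so KL runs along (−sin 229°, cos 229°); with |KL| = 10.5, L = (59.6, -26.0). So L.y = -26.0.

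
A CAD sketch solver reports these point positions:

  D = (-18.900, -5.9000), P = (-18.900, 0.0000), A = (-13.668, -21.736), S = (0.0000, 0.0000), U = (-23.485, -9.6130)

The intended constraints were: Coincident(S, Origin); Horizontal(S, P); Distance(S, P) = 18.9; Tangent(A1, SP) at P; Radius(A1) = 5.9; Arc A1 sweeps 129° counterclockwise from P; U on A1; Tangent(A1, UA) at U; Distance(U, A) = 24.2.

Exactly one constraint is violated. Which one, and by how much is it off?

Distance(U, A) = 24.2 — off by 8.60.

S = (0.00, 0.00) ✓; S.y = 0.00, P.y = 0.00 ✓; |SP| = 18.90 ✓; ∠(DP, PS) = 90.00° ✓; |DP| = 5.900 ✓; bearing(D→U) − bearing(D→P) = 129.0° ✓; |DU| = 5.900 ✓; ∠(DU, UA) = 90.00° ✓; |UA| = 15.60 ✗.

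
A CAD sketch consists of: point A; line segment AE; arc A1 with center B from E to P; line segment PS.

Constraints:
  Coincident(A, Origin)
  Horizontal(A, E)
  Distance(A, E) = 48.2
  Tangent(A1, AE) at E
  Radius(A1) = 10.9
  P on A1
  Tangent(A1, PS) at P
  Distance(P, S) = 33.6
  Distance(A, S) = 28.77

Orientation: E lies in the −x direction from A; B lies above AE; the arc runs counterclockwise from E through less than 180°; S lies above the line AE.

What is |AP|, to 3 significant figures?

41.2

A is at the origin; AE is horizontal with |AE| = 48.2 and E on the −x side, so E = (-48.2, 0.00). A1 meets AE tangentially, so BE is at right angles to AE, so B = E + (0, 10.9) = (-48.2, 10.9). Since BP ⟂ PS (tangency), |BS| = √(10.9² + 33.6²) = 35.3 regardless of where P sits on A1. So S lies on both circle(A, 28.77) and circle(B, 35.3); the above-AE intersection is S = (-15.5, 24.2). P is the foot of the tangent from S: P = (-41.2, 2.57).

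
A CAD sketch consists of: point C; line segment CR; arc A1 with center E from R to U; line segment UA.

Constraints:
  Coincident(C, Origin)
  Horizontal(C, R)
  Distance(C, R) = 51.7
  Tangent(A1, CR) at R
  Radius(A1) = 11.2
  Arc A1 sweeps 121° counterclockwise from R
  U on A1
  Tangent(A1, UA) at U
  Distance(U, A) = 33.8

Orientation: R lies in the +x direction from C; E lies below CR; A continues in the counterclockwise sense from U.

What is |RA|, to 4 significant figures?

46.60

C is at the origin; CR is horizontal with |CR| = 51.7 and R on the +x side, so R = (51.70, 0.000). A1 meets CR tangentially, so ER is at right angles to CR, so E = R + (0, -11.2) = (51.70, -11.20). On A1, R sits at bearing 90° from E; a 121° counterclockwise sweep puts U at bearing 211°, so U = E + 11.2·(cos 211°, sin 211°) = (42.10, -16.97). A1 meets UA tangentially, so EU is at right angles to UA, so UA runs along (−sin 211°, cos 211°); with |UA| = 33.8, A = (59.51, -45.94). Then |RA| = |A − R| = 46.60.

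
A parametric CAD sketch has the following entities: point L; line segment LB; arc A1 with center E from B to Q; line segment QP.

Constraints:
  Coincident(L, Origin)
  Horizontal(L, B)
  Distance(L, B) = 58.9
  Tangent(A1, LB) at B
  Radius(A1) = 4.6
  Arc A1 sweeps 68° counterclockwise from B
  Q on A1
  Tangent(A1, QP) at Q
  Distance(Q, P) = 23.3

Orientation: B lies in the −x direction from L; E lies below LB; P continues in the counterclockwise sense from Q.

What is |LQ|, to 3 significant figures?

63.2

L is at the origin; LB is horizontal with |LB| = 58.9 and B on the −x side, so B = (-58.9, 0.00). Tangency of A1 to LB means the radius EB is perpendicular to LB, so E = B + (0, -4.6) = (-58.9, -4.60). On A1, B sits at bearing 90° from E; a 68° counterclockwise sweep puts Q at bearing 158°, so Q = E + 4.6·(cos 158°, sin 158°) = (-63.2, -2.88). Then |LQ| = |Q − L| = 63.2.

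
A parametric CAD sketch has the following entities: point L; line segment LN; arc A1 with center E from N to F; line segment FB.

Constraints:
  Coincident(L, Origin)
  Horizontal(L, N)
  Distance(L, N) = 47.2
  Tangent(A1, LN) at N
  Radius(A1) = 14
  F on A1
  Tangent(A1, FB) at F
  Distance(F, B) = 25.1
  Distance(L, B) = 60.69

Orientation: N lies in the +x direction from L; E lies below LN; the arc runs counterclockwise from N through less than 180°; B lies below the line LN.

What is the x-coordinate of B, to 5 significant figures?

43.344

Checks: |EF| = 14.00 ✓; ∠(EF, FB) = 90.00° ✓; |FB| = 25.10 ✓; |LB| = 60.69 ✓.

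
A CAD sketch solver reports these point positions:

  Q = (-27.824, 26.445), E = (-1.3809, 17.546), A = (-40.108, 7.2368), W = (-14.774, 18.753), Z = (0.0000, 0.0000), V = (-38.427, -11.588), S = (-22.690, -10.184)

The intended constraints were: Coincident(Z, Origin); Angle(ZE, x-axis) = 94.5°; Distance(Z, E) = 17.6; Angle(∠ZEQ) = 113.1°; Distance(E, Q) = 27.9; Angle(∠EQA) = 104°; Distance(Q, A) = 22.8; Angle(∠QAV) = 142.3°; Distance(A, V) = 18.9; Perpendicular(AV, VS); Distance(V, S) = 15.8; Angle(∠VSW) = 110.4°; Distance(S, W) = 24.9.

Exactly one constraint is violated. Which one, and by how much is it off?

Distance(S, W) = 24.9 — off by 5.10.

Z = (0.00, 0.00) ✓; ZE at 94.50° ✓; |ZE| = 17.60 ✓; ∠ZEQ = 113.1° ✓; |EQ| = 27.90 ✓; ∠EQA = 104.0° ✓; |QA| = 22.80 ✓; ∠QAV = 142.3° ✓; |AV| = 18.90 ✓; ∠(AV, VS) = 90.00° ✓; |VS| = 15.80 ✓; ∠VSW = 110.4° ✓; |SW| = 30.00 ✗.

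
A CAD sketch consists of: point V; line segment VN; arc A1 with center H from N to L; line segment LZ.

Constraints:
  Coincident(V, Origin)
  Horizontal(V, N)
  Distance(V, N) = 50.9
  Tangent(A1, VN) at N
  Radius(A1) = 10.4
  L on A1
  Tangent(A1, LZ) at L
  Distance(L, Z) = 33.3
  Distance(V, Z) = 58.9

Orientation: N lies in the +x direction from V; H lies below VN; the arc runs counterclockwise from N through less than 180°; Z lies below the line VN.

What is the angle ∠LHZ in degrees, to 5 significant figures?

72.656°

Checks: |HL| = 10.40 ✓; ∠(HL, LZ) = 90.00° ✓; |LZ| = 33.30 ✓; |VZ| = 58.90 ✓.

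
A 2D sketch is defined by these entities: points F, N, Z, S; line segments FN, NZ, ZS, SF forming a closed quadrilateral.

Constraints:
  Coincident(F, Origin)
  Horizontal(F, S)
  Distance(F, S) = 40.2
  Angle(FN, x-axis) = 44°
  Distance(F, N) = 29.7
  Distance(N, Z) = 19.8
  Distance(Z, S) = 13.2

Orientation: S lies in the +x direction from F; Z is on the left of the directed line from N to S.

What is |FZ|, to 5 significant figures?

41.847

F is at the origin; F and S share the same y with |FS| = 40.2 and S in +x, so S = (40.2, 0). FN runs at 44.0° with |FN| = 29.7, so N = (21.364, 20.631). Z is determined by |NZ| = 19.8 and |ZS| = 13.2 together: it lies at the intersection of circle(N, 19.8) and circle(S, 13.2). With |NS| = 27.936, the foot of the radical line on NS is 17.866 from N and the perpendicular offset is √(19.8² − 17.866²) = 8.5344. Taking the left-of-NS solution: Z = (39.713, 13.191).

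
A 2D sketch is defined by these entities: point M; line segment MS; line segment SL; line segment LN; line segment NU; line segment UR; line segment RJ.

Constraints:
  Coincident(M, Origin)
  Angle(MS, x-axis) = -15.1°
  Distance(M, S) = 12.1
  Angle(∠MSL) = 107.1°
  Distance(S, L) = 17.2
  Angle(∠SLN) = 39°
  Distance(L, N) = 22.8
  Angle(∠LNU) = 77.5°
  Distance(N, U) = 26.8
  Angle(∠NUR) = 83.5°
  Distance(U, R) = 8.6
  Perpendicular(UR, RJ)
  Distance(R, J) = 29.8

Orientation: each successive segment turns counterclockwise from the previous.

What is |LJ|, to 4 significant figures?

19.18

∠NUR = 83.5° gives UR at 37.80° from the x-axis; with |UR| = 8.6, R = (19.98, -13.57). UR ⟂ RJ, so RJ runs at 127.8°; with |RJ| = 29.8, J = (1.718, 9.973). Then |LJ| = |J − L| = 19.18.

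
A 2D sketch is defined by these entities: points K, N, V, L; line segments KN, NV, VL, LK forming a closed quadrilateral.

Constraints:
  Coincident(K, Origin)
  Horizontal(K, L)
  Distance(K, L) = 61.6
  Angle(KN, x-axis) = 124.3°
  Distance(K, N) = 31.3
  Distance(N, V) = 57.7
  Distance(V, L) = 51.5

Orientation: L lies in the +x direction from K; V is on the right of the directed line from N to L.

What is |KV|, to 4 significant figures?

26.40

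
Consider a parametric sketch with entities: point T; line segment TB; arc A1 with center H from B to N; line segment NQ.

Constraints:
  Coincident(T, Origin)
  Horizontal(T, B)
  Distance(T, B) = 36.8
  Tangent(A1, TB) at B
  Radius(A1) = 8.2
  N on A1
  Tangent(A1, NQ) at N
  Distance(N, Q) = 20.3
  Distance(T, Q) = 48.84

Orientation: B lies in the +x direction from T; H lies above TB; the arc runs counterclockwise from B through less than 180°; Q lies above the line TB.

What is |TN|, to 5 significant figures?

45.878

T is at the origin; T and B share the same y with |TB| = 36.8 and B on the +x side, so B = (36.800, 0.0000). Tangency of A1 to TB means the radius HB is perpendicular to TB, so H = B + (0, 8.2) = (36.800, 8.2000). Since HN ⟂ NQ (tangency), |HQ| = √(8.2² + 20.3²) = 21.894 regardless of where N sits on A1. So Q lies on both circle(T, 48.84) and circle(H, 21.894); the above-TB intersection is Q = (38.520, 30.026). N is the foot of the tangent from Q: N = (44.621, 10.664).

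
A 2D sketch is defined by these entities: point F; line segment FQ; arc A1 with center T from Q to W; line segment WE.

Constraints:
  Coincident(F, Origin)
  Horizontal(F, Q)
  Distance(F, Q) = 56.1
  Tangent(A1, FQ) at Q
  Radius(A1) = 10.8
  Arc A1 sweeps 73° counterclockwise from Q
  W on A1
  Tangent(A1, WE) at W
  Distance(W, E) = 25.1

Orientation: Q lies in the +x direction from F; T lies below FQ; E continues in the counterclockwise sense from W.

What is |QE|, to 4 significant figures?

36.24

On A1, Q sits at bearing 90° from T; a 73° counterclockwise sweep puts W at bearing 163°, so W = T + 10.8·(cos 163°, sin 163°) = (45.77, -7.642). The tangent condition forces TW to be normal to WE, so WE runs along (−sin 163°, cos 163°); with |WE| = 25.1, E = (38.43, -31.65). Then |QE| = |E − Q| = 36.24.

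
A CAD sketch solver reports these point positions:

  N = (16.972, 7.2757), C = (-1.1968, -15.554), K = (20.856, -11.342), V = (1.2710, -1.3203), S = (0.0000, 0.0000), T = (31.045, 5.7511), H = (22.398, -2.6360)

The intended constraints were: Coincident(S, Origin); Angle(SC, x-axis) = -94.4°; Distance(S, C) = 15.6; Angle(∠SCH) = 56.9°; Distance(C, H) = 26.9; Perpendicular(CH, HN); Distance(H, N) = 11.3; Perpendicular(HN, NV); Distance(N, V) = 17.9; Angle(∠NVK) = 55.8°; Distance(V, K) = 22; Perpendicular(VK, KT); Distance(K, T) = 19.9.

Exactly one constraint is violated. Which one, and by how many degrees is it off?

Perpendicular(VK, KT) — off by 3.70°.

S = (0.00, 0.00) ✓; SC at -94.40° ✓; |SC| = 15.60 ✓; ∠SCH = 56.90° ✓; |CH| = 26.90 ✓; ∠(CH, HN) = 90.00° ✓; |HN| = 11.30 ✓; ∠(HN, NV) = 90.00° ✓; |NV| = 17.90 ✓; ∠NVK = 55.80° ✓; |VK| = 22.00 ✓; ∠(VK, KT) = 86.30° ✗; |KT| = 19.90 ✓.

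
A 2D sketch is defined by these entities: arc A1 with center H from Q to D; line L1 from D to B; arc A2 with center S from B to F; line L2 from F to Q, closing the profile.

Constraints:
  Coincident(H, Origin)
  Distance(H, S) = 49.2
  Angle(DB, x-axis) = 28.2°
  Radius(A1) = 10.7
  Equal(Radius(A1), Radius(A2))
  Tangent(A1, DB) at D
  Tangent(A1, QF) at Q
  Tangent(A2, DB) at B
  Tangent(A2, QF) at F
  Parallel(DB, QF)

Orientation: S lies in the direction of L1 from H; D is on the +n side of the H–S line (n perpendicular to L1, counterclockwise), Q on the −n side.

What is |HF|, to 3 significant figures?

50.4

The slot axis is L1's direction at 28.2°, so u = (cos 28.2°, sin 28.2°) = (0.881, 0.473) and n = (−sin 28.2°, cos 28.2°) = (-0.473, 0.881). H is at the origin and S lies 49.2 along u from H, so S = 49.2·u = (43.4, 23.2). Tangency of A1 to both parallel lines with radius 10.7 puts D and Q at H ± 10.7·n: D = (-5.06, 9.43), Q = (5.06, -9.43). Equal radii place B and F the same way about S: B = S + 10.7·n = (38.3, 32.7), F = S − 10.7·n = (48.4, 13.8). Then |HF| = |F − H| = 50.4.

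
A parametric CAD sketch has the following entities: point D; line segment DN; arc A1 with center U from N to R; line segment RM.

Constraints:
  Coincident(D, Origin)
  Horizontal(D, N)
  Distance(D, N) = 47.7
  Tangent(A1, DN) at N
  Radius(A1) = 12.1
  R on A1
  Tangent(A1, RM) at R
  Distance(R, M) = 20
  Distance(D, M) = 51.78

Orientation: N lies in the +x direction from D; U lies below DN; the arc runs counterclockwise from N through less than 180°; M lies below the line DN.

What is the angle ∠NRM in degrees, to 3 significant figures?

130°

Checks: |UN| = 12.10 ✓; |UR| = 12.10 ✓; ∠(UR, RM) = 90.00° ✓; |RM| = 20.00 ✓; |DM| = 51.78 ✓.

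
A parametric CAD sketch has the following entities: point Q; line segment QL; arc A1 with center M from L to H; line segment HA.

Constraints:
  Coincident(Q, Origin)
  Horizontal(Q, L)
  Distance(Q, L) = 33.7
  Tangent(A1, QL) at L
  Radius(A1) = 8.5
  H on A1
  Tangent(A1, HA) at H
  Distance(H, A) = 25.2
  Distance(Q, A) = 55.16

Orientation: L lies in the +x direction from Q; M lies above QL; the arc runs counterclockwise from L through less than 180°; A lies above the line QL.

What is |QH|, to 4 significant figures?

42.88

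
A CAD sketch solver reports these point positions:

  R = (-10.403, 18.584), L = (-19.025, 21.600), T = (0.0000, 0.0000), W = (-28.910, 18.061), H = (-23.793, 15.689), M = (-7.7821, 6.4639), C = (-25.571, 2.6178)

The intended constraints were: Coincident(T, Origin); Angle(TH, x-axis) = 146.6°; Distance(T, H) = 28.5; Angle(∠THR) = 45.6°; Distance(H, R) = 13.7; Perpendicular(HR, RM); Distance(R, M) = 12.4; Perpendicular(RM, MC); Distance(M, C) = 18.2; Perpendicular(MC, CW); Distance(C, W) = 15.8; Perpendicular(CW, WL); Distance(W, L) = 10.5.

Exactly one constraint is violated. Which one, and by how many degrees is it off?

Perpendicular(CW, WL) — off by 7.50°.

T = (0.00, 0.00) ✓; TH at 146.6° ✓; |TH| = 28.50 ✓; ∠THR = 45.60° ✓; |HR| = 13.70 ✓; ∠(HR, RM) = 90.00° ✓; |RM| = 12.40 ✓; ∠(RM, MC) = 90.00° ✓; |MC| = 18.20 ✓; ∠(MC, CW) = 90.00° ✓; |CW| = 15.80 ✓; ∠(CW, WL) = 82.50° ✗; |WL| = 10.50 ✓.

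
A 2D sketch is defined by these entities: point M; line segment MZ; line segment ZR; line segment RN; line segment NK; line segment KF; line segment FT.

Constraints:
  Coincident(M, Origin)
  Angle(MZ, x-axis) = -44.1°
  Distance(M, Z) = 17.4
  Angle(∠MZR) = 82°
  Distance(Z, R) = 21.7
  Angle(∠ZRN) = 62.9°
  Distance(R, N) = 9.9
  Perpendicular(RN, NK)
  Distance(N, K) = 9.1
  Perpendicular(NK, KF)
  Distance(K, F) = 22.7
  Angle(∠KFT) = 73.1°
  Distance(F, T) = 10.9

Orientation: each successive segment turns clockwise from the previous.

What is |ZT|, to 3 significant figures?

28.4

The perpendicularity gives KF at right angles to NK, so KF runs at -79.2°; with |KF| = 22.7, F = (6.71, -36.3). ∠KFT = 73.1° gives FT at 174° from the x-axis; with |FT| = 10.9, T = (-4.13, -35.1). Then |ZT| = |T − Z| = 28.4.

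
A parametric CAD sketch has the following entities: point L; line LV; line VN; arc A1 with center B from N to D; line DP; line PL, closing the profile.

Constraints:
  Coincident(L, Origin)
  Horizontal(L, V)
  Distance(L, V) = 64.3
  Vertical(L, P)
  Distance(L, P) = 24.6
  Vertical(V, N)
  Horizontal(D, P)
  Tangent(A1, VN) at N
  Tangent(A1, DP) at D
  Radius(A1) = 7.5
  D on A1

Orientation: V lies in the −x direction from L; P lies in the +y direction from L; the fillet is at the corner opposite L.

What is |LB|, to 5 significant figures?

59.318

L and P share the same x with |LP| = 24.6 and P on the +y side, so P = (0.0000, 24.600). The virtual corner opposite L is at (-64.300, 24.600). Tangency of A1 to VN means the radius BN is perpendicular to VN and the tangent condition forces BD to be normal to DP, with radius 7.5, so the center B sits 7.5 in from both sides at B = (-56.800, 17.100). Then |LB| = |B − L| = 59.318.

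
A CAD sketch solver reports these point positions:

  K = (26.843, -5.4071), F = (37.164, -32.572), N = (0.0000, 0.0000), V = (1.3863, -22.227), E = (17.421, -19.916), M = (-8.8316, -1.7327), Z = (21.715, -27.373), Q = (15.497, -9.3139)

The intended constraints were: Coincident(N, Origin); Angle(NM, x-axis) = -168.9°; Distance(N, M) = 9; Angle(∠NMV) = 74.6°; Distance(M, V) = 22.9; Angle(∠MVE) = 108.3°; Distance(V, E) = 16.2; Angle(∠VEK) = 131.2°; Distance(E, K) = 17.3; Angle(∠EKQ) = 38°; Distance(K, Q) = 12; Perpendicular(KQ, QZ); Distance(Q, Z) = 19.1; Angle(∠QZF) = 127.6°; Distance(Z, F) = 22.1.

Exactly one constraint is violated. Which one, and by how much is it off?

Distance(Z, F) = 22.1 — off by 5.80.

N = (0.00, 0.00) ✓; NM at -168.9° ✓; |NM| = 9.000 ✓; ∠NMV = 74.60° ✓; |MV| = 22.90 ✓; ∠MVE = 108.3° ✓; |VE| = 16.20 ✓; ∠VEK = 131.2° ✓; |EK| = 17.30 ✓; ∠EKQ = 38.00° ✓; |KQ| = 12.00 ✓; ∠(KQ, QZ) = 90.00° ✓; |QZ| = 19.10 ✓; ∠QZF = 127.6° ✓; |ZF| = 16.30 ✗.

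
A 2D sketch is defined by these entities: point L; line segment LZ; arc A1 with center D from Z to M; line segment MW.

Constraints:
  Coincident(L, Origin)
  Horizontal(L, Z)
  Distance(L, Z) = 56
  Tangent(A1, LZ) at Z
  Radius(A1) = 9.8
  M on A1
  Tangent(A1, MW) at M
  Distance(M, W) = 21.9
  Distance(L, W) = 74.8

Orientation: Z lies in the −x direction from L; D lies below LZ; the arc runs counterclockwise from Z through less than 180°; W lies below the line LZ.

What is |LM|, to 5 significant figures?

66.292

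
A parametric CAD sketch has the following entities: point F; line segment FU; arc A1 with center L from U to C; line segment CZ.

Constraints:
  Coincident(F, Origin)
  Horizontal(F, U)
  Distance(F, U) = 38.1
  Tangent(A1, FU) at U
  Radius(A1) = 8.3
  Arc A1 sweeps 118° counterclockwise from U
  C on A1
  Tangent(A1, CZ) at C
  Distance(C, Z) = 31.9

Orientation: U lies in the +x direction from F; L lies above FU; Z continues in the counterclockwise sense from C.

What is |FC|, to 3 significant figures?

47.0

F is at the origin; F and U share the same y with |FU| = 38.1 and U on the +x side, so U = (38.1, 0.00). Tangency of A1 to FU means the radius LU is perpendicular to FU, so L = U + (0, 8.3) = (38.1, 8.30). On A1, U sits at bearing -90° from L; a 118° counterclockwise sweep puts C at bearing 28°, so C = L + 8.3·(cos 28°, sin 28°) = (45.4, 12.2). Then |FC| = |C − F| = 47.0.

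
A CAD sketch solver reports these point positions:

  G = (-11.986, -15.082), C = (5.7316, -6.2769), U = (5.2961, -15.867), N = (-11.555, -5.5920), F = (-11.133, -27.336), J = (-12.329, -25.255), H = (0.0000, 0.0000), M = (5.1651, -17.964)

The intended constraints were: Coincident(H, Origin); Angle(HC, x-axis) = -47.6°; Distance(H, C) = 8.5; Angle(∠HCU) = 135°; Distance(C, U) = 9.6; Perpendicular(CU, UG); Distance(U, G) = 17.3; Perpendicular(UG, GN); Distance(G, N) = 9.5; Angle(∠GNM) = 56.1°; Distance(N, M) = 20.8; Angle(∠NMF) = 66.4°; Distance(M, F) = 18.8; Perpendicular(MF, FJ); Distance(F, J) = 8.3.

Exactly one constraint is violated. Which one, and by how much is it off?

Distance(F, J) = 8.3 — off by 5.90.

H = (0.00, 0.00) ✓; HC at -47.60° ✓; |HC| = 8.500 ✓; ∠HCU = 135.0° ✓; |CU| = 9.600 ✓; ∠(CU, UG) = 90.00° ✓; |UG| = 17.30 ✓; ∠(UG, GN) = 90.00° ✓; |GN| = 9.500 ✓; ∠GNM = 56.10° ✓; |NM| = 20.80 ✓; ∠NMF = 66.40° ✓; |MF| = 18.80 ✓; ∠(MF, FJ) = 90.01° ✓; |FJ| = 2.400 ✗.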